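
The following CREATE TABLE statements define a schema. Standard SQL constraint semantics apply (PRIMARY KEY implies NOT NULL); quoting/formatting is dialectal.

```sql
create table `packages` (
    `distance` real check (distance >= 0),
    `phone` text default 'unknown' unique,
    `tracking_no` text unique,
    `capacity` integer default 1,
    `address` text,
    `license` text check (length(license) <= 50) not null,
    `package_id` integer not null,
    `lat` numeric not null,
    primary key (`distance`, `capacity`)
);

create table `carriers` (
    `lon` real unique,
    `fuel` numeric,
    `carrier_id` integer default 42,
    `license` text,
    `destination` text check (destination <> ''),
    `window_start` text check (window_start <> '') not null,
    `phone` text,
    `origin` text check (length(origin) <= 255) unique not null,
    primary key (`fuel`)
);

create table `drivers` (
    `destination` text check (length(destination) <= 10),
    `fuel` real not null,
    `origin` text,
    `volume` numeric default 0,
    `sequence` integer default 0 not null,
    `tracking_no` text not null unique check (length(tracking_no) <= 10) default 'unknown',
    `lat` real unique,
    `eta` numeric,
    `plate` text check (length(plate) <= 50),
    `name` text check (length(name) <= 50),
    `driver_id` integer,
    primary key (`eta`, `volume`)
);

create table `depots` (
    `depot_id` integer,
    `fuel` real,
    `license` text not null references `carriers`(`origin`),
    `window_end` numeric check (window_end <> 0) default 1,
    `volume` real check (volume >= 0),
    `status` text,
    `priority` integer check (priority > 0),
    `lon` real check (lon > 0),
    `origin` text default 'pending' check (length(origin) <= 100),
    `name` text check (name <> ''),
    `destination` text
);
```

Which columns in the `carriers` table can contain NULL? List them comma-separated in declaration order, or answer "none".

- lon: UNIQUE does not imply NOT NULL → nullable.
- fuel: part of the PRIMARY KEY, which implies NOT NULL → not nullable.
- carrier_id: DEFAULT only fills an omitted column; an explicit NULL is still allowed → nullable.
- license: no NOT NULL constraint applies → nullable.
- destination: CHECK does not forbid NULL (a CHECK constraint passes when its expression is NULL) → nullable.
- window_start: declared NOT NULL → not nullable.
- phone: no NOT NULL constraint applies → nullable.
- origin: declared NOT NULL → not nullable.

lon, carrier_id, license, destination, phone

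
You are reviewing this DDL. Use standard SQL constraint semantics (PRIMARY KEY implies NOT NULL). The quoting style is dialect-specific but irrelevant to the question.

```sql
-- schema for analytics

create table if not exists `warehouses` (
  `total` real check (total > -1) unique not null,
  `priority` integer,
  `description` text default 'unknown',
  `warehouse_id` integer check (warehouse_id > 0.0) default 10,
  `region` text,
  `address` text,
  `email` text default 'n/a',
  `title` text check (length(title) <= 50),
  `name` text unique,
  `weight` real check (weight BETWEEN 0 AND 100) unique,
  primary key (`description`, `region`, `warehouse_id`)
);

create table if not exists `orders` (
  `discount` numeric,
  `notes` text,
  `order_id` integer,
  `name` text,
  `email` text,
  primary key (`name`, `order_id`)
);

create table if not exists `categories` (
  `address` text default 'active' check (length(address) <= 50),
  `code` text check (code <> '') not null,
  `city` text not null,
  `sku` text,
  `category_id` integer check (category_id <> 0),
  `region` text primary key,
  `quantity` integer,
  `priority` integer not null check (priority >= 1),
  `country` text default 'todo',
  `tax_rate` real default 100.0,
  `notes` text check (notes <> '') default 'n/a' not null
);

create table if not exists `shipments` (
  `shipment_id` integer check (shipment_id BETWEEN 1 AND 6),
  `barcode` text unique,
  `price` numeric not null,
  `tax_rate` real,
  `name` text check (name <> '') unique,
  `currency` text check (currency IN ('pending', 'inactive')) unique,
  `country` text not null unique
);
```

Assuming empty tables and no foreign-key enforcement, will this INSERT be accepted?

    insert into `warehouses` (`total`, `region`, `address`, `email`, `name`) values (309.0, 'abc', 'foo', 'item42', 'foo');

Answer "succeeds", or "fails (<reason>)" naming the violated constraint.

NOT NULL columns: description defaults to 'unknown'; region is supplied; total is supplied; warehouse_id defaults to 10.
CHECK constraints: 309.0 satisfies (total > -1).
No constraint is violated.

succeeds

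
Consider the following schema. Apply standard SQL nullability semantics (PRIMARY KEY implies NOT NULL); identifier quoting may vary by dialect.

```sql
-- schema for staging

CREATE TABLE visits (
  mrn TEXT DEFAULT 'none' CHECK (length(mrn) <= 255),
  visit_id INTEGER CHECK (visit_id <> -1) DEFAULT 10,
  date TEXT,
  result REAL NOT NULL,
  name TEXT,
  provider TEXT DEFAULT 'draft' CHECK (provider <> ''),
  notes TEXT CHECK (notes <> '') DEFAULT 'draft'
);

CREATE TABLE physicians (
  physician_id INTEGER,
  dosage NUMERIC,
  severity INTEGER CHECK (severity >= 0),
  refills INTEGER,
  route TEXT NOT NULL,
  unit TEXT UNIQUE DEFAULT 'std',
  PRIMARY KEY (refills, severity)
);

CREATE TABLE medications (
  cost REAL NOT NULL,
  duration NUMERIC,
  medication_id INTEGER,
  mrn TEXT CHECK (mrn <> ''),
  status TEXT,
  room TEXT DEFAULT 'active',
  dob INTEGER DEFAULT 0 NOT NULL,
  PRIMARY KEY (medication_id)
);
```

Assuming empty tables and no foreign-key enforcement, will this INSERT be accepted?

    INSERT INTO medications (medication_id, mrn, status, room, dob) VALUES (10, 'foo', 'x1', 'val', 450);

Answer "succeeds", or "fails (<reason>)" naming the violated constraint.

fails (NOT NULL on cost)

cost is omitted from the column list and has no DEFAULT, so it would receive NULL.
But cost is declared NOT NULL.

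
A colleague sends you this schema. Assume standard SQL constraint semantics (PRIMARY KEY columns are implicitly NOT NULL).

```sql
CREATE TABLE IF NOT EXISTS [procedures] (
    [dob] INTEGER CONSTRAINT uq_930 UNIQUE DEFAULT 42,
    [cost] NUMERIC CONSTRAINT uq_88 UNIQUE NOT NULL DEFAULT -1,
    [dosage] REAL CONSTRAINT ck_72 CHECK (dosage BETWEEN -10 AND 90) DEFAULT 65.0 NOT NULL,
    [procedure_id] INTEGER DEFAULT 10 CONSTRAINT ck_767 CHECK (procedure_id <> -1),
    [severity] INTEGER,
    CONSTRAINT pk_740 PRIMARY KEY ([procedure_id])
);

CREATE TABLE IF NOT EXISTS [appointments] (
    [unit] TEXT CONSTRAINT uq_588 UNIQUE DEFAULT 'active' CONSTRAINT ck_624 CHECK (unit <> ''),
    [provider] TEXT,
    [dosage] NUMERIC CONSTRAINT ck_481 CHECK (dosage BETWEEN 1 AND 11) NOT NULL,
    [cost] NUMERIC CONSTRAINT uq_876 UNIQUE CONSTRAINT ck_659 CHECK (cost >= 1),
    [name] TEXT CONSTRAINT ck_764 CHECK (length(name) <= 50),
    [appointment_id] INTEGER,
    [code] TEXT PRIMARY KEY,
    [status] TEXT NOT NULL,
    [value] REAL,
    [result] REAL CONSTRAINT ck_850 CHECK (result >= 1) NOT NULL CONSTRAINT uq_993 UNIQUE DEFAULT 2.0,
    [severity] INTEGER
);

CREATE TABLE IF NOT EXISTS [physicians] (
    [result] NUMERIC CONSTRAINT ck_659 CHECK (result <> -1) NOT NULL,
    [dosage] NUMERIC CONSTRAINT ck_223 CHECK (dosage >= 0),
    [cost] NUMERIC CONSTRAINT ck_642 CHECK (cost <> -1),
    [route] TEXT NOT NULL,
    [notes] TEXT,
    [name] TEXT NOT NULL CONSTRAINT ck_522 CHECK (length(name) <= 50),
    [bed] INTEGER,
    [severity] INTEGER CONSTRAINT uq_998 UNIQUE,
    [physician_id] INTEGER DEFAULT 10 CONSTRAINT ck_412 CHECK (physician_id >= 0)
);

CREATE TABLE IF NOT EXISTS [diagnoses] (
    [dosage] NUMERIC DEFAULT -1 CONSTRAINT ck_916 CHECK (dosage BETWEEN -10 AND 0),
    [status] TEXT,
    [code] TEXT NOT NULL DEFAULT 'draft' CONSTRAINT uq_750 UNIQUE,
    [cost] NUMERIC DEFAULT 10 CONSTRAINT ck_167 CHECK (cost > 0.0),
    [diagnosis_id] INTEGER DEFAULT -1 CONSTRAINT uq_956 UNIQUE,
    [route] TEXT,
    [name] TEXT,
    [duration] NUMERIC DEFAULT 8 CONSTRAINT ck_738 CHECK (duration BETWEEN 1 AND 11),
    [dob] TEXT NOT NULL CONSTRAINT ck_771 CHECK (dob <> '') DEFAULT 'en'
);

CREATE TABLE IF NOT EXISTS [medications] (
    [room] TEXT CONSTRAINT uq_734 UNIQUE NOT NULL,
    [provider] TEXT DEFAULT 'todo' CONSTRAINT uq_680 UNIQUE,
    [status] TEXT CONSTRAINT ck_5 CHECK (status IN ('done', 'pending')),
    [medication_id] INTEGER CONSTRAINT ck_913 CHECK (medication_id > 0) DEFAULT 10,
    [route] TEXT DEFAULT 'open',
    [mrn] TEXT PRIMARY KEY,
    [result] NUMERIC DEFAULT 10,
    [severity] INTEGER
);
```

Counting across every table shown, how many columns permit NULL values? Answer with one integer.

procedures: 2 nullable (dob, severity — PK (procedure_id) and explicit NOT NULL columns excluded).
appointments: 7 nullable (unit, provider, cost, name, appointment_id, value, severity — PK (code) and explicit NOT NULL columns excluded).
physicians: 6 nullable (dosage, cost, notes, bed, severity, physician_id — PK none and explicit NOT NULL columns excluded).
diagnoses: 7 nullable (dosage, status, cost, diagnosis_id, route, name, duration — PK none and explicit NOT NULL columns excluded).
medications: 6 nullable (provider, status, medication_id, route, result, severity — PK (mrn) and explicit NOT NULL columns excluded).
Total: 2 + 7 + 6 + 7 + 6 = 28.

28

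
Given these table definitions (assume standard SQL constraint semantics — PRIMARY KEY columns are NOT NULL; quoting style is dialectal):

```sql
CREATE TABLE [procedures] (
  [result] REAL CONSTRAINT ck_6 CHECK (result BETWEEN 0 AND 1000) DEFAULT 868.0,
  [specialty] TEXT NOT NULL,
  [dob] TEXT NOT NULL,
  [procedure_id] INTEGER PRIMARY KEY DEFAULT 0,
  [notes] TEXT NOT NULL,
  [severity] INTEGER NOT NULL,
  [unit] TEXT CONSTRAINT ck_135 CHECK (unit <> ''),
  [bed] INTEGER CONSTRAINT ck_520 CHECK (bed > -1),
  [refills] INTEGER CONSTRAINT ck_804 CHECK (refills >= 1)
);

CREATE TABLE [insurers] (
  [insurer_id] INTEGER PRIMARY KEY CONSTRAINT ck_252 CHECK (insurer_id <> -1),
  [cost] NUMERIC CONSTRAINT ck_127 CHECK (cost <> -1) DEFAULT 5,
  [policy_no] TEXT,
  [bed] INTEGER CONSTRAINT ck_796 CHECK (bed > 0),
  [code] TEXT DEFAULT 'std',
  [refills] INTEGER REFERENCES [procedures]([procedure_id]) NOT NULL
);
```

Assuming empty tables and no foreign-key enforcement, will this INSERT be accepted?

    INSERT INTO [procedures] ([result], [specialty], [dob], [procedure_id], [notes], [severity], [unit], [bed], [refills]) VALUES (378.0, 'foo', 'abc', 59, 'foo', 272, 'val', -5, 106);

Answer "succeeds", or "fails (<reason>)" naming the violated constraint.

fails (CHECK on bed)

The value -5 for bed violates CHECK (bed > -1).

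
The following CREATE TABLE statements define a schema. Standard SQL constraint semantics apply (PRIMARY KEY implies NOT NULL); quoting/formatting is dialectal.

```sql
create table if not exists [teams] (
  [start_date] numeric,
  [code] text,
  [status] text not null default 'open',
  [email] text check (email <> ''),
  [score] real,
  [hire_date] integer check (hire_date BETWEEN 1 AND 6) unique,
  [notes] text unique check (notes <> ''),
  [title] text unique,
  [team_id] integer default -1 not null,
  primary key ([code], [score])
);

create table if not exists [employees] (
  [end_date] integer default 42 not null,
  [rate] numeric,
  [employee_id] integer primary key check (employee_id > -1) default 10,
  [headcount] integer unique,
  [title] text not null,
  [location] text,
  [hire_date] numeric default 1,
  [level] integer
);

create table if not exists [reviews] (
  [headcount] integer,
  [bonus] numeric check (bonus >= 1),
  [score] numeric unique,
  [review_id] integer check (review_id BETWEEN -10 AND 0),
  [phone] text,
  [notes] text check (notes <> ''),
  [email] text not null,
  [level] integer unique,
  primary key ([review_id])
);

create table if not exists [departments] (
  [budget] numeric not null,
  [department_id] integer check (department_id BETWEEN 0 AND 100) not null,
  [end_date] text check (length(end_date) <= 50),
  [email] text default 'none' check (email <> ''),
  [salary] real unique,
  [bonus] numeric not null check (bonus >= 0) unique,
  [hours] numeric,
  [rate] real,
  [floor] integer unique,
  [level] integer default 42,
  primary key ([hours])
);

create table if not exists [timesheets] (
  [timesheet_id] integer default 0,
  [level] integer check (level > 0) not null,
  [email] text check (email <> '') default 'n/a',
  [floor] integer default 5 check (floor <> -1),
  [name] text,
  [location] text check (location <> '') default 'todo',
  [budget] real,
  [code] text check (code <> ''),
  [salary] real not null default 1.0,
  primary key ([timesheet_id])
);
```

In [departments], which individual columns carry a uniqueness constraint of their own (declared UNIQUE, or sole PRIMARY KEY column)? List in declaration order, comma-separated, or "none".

- budget: no UNIQUE or single-column PK constraint.
- department_id: no UNIQUE or single-column PK constraint.
- end_date: no UNIQUE or single-column PK constraint.
- email: no UNIQUE or single-column PK constraint.
- salary: declared UNIQUE → unique.
- bonus: declared UNIQUE → unique.
- hours: single-column PRIMARY KEY → unique.
- rate: no UNIQUE or single-column PK constraint.
- floor: declared UNIQUE → unique.
- level: no UNIQUE or single-column PK constraint.

salary, bonus, hours, floor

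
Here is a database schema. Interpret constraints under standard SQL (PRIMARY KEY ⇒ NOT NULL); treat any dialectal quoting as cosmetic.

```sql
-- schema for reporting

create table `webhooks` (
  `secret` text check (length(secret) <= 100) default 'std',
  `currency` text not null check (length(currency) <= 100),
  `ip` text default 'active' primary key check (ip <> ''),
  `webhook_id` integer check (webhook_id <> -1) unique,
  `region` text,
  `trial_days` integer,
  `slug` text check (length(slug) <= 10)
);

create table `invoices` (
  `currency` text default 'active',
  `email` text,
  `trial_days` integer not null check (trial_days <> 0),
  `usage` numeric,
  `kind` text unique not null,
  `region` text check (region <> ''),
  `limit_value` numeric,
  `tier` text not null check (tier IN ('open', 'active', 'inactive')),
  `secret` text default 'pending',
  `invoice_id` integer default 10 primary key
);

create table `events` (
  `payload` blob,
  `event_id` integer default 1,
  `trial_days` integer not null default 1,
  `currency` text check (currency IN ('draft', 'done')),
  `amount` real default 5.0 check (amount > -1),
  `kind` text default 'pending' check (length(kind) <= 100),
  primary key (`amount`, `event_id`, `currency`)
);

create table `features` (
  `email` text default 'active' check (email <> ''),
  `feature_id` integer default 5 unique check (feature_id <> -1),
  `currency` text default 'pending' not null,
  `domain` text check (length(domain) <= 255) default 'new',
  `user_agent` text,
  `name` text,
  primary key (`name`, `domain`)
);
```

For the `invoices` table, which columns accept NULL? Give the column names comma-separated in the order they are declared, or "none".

- currency: DEFAULT only fills an omitted column; an explicit NULL is still allowed → nullable.
- email: no NOT NULL constraint applies → nullable.
- trial_days: declared NOT NULL → not nullable.
- usage: no NOT NULL constraint applies → nullable.
- kind: declared NOT NULL → not nullable.
- region: CHECK does not forbid NULL (a CHECK constraint passes when its expression is NULL) → nullable.
- limit_value: no NOT NULL constraint applies → nullable.
- tier: declared NOT NULL → not nullable.
- secret: DEFAULT only fills an omitted column; an explicit NULL is still allowed → nullable.
- invoice_id: part of the PRIMARY KEY, which implies NOT NULL → not nullable.

currency, email, usage, region, limit_value, secret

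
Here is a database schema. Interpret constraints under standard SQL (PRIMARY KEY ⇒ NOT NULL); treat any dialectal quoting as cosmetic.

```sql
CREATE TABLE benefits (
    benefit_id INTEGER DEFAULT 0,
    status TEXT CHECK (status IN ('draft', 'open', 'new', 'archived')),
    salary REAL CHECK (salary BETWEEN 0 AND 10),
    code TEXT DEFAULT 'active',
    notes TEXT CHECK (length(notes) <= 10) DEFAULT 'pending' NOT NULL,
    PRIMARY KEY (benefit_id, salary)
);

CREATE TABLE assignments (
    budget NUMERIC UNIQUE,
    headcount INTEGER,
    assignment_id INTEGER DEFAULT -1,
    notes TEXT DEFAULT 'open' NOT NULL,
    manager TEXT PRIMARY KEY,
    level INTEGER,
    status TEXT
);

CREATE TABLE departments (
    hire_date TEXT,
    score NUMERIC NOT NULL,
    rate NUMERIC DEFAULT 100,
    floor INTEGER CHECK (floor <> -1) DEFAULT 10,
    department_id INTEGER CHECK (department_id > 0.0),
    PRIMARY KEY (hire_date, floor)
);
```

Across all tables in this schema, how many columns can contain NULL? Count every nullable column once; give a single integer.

benefits: 2 nullable (status, code — PK (benefit_id, salary) and explicit NOT NULL columns excluded).
assignments: 5 nullable (budget, headcount, assignment_id, level, status — PK (manager) and explicit NOT NULL columns excluded).
departments: 2 nullable (rate, department_id — PK (hire_date, floor) and explicit NOT NULL columns excluded).
Total: 2 + 5 + 2 = 9.

9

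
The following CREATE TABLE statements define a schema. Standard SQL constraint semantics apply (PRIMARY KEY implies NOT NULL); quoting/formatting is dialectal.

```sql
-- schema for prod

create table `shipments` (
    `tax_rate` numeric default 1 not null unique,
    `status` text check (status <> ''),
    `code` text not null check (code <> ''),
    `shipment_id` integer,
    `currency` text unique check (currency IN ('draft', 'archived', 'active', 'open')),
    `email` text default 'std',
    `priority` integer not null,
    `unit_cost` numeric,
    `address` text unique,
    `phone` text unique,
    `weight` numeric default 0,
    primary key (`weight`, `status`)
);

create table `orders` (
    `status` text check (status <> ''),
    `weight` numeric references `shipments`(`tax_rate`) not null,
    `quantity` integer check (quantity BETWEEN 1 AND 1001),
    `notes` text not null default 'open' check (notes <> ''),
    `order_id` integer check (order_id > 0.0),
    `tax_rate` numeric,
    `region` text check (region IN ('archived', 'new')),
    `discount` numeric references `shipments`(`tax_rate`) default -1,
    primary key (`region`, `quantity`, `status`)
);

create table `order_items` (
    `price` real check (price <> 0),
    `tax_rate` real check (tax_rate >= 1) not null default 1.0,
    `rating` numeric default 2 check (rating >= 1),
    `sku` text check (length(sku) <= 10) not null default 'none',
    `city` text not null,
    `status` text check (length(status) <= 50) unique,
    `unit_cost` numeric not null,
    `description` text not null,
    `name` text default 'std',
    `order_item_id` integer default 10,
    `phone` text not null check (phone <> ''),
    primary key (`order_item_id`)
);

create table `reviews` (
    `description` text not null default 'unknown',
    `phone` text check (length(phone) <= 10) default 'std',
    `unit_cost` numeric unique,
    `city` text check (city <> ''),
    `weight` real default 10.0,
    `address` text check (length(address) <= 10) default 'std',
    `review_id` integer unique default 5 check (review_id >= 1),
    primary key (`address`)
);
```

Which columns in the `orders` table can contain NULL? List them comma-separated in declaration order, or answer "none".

order_id, tax_rate, discount

- status: part of the PRIMARY KEY, which implies NOT NULL → not nullable.
- weight: declared NOT NULL → not nullable.
- quantity: part of the PRIMARY KEY, which implies NOT NULL → not nullable.
- notes: declared NOT NULL → not nullable.
- order_id: CHECK does not forbid NULL (a CHECK constraint passes when its expression is NULL) → nullable.
- tax_rate: no NOT NULL constraint applies → nullable.
- region: part of the PRIMARY KEY, which implies NOT NULL → not nullable.
- discount: a foreign key column may be NULL unless separately constrained → nullable.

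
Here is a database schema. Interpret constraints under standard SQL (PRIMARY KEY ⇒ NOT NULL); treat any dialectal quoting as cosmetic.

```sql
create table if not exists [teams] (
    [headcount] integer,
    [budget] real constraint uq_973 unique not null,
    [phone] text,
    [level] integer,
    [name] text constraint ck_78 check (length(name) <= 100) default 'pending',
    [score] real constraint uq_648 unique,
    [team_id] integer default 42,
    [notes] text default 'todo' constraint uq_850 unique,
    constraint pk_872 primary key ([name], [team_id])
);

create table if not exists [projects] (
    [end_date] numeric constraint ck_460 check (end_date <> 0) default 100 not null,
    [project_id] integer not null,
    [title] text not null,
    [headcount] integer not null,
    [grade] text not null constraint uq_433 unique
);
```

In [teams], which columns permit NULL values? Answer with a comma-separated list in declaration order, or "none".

headcount, phone, level, score, notes

- headcount: no NOT NULL constraint applies → nullable.
- budget: declared NOT NULL → not nullable.
- phone: no NOT NULL constraint applies → nullable.
- level: no NOT NULL constraint applies → nullable.
- name: part of the PRIMARY KEY, which implies NOT NULL → not nullable.
- score: UNIQUE does not imply NOT NULL → nullable.
- team_id: part of the PRIMARY KEY, which implies NOT NULL → not nullable.
- notes: UNIQUE does not imply NOT NULL → nullable.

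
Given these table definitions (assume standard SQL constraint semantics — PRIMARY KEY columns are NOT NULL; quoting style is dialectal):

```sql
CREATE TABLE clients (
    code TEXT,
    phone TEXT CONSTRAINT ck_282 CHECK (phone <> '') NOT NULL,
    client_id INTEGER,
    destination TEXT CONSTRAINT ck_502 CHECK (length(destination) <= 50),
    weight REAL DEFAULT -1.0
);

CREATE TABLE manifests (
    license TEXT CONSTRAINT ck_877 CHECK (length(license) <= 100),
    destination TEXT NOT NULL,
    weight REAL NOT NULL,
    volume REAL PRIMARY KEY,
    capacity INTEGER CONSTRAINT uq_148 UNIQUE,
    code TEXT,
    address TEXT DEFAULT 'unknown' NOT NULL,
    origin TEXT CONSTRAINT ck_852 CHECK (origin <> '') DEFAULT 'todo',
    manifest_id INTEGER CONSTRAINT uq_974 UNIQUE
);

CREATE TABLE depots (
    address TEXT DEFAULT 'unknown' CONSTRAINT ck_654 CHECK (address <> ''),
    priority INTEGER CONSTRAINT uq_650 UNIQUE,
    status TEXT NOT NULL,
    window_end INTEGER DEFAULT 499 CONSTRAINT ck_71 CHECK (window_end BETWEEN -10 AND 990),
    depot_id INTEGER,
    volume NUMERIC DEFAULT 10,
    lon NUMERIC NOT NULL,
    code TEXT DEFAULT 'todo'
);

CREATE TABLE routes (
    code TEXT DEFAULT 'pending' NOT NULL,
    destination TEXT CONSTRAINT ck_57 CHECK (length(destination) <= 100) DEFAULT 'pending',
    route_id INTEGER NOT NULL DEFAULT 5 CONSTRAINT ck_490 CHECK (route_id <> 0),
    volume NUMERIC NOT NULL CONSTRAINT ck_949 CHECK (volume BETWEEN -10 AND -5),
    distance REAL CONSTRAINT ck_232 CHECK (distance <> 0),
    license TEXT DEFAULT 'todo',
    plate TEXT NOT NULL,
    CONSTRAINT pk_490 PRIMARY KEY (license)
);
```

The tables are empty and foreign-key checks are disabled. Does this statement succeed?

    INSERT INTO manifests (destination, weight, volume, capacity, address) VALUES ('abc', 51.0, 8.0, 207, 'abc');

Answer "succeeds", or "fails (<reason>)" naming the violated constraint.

succeeds

NOT NULL columns: address is supplied; destination is supplied; volume is supplied; weight is supplied.
No constraint is violated.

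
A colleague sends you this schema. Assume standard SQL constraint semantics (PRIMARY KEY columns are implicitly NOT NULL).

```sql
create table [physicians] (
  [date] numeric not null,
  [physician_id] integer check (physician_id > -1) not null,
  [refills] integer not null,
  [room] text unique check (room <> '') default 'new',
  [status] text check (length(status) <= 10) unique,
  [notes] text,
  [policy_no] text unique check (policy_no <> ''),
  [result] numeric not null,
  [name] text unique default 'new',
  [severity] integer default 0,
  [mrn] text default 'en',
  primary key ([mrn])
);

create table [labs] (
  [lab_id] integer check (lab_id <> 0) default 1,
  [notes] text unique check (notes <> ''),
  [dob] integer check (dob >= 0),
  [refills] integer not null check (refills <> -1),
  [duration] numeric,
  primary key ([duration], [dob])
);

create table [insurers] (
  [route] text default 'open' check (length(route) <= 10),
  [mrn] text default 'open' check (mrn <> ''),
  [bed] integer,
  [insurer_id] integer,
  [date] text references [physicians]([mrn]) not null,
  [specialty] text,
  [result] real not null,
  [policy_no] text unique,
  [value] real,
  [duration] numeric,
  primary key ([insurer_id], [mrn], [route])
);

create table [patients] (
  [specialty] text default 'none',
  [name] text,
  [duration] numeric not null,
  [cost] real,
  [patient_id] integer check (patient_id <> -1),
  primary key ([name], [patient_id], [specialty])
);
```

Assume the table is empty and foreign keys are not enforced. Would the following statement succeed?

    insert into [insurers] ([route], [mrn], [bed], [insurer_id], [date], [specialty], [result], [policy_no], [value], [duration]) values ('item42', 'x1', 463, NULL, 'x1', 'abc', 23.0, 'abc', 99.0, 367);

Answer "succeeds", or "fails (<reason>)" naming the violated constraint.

fails (NOT NULL on insurer_id)

insurer_id is explicitly set to NULL, but insurer_id is part of the PRIMARY KEY (implied NOT NULL).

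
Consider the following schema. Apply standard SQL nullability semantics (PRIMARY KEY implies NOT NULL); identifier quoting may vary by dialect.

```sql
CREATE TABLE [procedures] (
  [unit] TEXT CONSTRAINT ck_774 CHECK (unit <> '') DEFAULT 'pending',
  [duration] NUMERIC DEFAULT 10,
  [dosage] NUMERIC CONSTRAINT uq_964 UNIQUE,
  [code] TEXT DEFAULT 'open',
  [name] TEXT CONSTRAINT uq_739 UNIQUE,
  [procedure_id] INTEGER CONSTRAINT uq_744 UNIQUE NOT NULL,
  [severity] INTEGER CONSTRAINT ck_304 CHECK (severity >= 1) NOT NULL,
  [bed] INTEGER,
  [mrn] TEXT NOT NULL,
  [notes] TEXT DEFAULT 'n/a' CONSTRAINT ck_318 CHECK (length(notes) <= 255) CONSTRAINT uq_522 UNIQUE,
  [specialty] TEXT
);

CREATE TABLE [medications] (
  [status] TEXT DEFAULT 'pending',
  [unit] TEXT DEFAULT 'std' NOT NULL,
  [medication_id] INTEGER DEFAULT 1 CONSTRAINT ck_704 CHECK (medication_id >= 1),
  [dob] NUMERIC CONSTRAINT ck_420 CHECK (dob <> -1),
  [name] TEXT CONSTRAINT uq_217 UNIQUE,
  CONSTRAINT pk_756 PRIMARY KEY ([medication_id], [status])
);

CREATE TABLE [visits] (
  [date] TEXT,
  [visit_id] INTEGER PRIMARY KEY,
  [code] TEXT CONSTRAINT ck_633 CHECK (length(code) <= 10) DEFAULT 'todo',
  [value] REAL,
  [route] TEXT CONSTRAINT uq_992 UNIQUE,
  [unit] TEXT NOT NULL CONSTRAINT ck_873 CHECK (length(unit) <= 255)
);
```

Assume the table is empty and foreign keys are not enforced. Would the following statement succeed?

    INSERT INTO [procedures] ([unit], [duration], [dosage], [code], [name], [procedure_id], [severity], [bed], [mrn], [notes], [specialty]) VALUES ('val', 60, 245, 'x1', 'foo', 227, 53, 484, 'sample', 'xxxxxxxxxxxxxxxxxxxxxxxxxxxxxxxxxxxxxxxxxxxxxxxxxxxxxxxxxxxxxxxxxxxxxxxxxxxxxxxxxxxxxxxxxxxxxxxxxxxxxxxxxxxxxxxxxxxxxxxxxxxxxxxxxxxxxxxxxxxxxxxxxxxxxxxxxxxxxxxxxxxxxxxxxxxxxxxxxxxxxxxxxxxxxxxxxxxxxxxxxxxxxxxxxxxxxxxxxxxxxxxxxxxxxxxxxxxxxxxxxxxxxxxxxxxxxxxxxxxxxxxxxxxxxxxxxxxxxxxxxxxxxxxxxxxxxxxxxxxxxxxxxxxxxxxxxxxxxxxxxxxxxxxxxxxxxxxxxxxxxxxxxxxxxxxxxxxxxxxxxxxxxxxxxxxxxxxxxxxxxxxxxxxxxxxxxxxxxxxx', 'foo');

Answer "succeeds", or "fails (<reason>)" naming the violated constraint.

The value 'xxxxxxxxxxxxxxxxxxxxxxxxxxxxxxxxxxxxxxxxxxxxxxxxxxxxxxxxxxxxxxxxxxxxxxxxxxxxxxxxxxxxxxxxxxxxxxxxxxxxxxxxxxxxxxxxxxxxxxxxxxxxxxxxxxxxxxxxxxxxxxxxxxxxxxxxxxxxxxxxxxxxxxxxxxxxxxxxxxxxxxxxxxxxxxxxxxxxxxxxxxxxxxxxxxxxxxxxxxxxxxxxxxxxxxxxxxxxxxxxxxxxxxxxxxxxxxxxxxxxxxxxxxxxxxxxxxxxxxxxxxxxxxxxxxxxxxxxxxxxxxxxxxxxxxxxxxxxxxxxxxxxxxxxxxxxxxxxxxxxxxxxxxxxxxxxxxxxxxxxxxxxxxxxxxxxxxxxxxxxxxxxxxxxxxxxxxxxxxxx' for notes violates CHECK (length(notes) <= 255).

fails (CHECK on notes)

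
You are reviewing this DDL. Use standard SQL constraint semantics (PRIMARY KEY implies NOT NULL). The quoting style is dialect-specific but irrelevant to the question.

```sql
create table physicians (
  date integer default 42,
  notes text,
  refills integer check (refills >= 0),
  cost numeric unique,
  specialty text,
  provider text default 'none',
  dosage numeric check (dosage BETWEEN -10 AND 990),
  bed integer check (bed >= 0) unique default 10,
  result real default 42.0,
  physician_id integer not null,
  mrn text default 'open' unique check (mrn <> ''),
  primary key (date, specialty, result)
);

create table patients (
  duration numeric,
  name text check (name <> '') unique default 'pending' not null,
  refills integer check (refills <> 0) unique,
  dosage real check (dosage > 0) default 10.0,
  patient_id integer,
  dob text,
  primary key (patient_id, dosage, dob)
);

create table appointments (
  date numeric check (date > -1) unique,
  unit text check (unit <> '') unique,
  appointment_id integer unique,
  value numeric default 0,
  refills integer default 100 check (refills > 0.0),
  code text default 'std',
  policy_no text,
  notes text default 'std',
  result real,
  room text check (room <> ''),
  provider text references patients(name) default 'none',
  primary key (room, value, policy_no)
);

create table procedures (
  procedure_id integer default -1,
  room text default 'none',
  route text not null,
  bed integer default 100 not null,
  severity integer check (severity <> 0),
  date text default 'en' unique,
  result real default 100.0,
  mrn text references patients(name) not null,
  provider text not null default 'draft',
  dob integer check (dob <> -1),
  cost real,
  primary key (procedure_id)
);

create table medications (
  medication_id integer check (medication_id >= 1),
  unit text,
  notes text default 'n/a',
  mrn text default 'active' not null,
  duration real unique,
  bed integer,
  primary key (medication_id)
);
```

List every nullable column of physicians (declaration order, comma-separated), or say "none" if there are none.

- date: part of the PRIMARY KEY, which implies NOT NULL → not nullable.
- notes: no NOT NULL constraint applies → nullable.
- refills: CHECK does not forbid NULL (a CHECK constraint passes when its expression is NULL) → nullable.
- cost: UNIQUE does not imply NOT NULL → nullable.
- specialty: part of the PRIMARY KEY, which implies NOT NULL → not nullable.
- provider: DEFAULT only fills an omitted column; an explicit NULL is still allowed → nullable.
- dosage: CHECK does not forbid NULL (a CHECK constraint passes when its expression is NULL) → nullable.
- bed: CHECK does not forbid NULL (a CHECK constraint passes when its expression is NULL) → nullable.
- result: part of the PRIMARY KEY, which implies NOT NULL → not nullable.
- physician_id: declared NOT NULL → not nullable.
- mrn: CHECK does not forbid NULL (a CHECK constraint passes when its expression is NULL) → nullable.

notes, refills, cost, provider, dosage, bed, mrn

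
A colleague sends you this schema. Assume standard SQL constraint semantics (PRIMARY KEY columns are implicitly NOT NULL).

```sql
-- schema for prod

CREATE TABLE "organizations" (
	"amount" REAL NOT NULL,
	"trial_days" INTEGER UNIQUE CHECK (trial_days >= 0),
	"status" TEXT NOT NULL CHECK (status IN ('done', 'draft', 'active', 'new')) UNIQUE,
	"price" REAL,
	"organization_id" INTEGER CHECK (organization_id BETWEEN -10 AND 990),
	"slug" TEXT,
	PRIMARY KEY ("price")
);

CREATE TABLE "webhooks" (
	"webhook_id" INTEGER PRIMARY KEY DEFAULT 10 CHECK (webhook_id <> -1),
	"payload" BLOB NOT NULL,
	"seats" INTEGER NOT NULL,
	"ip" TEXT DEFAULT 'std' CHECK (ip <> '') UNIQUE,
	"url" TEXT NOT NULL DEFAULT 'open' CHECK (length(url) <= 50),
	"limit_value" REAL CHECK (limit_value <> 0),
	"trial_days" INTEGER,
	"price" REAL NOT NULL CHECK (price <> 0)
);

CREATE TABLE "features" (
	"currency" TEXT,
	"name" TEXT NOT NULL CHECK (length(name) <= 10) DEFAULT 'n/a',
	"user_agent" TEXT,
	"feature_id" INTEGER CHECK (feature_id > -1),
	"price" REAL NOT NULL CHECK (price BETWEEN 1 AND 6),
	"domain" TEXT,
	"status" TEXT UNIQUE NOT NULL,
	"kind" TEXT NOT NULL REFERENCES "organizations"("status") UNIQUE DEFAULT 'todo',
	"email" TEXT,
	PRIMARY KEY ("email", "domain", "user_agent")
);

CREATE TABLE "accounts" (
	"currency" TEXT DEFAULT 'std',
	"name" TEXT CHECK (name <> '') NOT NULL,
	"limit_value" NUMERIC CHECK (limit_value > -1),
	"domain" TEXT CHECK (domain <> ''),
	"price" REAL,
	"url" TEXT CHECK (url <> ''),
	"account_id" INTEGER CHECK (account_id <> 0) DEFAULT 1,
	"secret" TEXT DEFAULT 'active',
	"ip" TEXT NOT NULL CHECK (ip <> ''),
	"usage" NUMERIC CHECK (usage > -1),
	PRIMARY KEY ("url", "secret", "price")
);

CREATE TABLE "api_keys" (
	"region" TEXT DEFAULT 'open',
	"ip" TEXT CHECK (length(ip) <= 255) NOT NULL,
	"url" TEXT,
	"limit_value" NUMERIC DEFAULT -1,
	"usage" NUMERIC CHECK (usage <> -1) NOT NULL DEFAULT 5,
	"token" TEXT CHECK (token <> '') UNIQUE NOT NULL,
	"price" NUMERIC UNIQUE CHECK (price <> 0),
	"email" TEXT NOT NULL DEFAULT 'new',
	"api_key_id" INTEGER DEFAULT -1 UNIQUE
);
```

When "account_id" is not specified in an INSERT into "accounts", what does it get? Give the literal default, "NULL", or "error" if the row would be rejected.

account_id has an explicit DEFAULT 1.
When the column is omitted from an INSERT, that default is used.

1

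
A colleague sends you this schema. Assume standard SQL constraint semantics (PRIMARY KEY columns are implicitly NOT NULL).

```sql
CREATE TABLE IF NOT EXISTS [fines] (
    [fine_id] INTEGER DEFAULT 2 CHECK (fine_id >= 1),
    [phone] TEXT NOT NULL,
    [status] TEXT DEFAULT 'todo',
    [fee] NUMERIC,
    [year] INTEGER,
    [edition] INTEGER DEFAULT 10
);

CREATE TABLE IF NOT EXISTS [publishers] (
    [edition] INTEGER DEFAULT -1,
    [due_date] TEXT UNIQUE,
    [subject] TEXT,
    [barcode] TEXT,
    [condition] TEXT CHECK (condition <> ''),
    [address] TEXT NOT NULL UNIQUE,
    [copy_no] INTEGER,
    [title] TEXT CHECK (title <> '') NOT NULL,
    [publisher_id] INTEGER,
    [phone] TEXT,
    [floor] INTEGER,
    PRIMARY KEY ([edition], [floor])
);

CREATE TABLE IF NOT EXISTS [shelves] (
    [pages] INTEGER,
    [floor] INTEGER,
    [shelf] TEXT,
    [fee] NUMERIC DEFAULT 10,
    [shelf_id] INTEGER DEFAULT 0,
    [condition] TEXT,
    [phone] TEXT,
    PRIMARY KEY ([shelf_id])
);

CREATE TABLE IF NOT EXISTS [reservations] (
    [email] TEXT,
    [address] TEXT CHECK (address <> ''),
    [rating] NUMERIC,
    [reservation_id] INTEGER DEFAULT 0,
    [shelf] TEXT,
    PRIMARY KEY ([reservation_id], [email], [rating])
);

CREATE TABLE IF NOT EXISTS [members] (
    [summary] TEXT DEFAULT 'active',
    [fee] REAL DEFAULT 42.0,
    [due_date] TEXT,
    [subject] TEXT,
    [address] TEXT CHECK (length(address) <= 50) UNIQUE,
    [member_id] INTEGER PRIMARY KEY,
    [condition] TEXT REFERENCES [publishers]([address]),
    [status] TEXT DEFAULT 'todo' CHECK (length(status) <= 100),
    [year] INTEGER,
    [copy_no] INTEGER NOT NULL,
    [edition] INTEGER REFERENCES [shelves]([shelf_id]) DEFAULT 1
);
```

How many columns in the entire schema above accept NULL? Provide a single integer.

fines: 5 nullable (fine_id, status, fee, year, edition — PK none and explicit NOT NULL columns excluded).
publishers: 7 nullable (due_date, subject, barcode, condition, copy_no, publisher_id, phone — PK (edition, floor) and explicit NOT NULL columns excluded).
shelves: 6 nullable (pages, floor, shelf, fee, condition, phone — PK (shelf_id) and explicit NOT NULL columns excluded).
reservations: 2 nullable (address, shelf — PK (reservation_id, email, rating) and explicit NOT NULL columns excluded).
members: 9 nullable (summary, fee, due_date, subject, address, condition, status, year, edition — PK (member_id) and explicit NOT NULL columns excluded).
Total: 5 + 7 + 6 + 2 + 9 = 29.

29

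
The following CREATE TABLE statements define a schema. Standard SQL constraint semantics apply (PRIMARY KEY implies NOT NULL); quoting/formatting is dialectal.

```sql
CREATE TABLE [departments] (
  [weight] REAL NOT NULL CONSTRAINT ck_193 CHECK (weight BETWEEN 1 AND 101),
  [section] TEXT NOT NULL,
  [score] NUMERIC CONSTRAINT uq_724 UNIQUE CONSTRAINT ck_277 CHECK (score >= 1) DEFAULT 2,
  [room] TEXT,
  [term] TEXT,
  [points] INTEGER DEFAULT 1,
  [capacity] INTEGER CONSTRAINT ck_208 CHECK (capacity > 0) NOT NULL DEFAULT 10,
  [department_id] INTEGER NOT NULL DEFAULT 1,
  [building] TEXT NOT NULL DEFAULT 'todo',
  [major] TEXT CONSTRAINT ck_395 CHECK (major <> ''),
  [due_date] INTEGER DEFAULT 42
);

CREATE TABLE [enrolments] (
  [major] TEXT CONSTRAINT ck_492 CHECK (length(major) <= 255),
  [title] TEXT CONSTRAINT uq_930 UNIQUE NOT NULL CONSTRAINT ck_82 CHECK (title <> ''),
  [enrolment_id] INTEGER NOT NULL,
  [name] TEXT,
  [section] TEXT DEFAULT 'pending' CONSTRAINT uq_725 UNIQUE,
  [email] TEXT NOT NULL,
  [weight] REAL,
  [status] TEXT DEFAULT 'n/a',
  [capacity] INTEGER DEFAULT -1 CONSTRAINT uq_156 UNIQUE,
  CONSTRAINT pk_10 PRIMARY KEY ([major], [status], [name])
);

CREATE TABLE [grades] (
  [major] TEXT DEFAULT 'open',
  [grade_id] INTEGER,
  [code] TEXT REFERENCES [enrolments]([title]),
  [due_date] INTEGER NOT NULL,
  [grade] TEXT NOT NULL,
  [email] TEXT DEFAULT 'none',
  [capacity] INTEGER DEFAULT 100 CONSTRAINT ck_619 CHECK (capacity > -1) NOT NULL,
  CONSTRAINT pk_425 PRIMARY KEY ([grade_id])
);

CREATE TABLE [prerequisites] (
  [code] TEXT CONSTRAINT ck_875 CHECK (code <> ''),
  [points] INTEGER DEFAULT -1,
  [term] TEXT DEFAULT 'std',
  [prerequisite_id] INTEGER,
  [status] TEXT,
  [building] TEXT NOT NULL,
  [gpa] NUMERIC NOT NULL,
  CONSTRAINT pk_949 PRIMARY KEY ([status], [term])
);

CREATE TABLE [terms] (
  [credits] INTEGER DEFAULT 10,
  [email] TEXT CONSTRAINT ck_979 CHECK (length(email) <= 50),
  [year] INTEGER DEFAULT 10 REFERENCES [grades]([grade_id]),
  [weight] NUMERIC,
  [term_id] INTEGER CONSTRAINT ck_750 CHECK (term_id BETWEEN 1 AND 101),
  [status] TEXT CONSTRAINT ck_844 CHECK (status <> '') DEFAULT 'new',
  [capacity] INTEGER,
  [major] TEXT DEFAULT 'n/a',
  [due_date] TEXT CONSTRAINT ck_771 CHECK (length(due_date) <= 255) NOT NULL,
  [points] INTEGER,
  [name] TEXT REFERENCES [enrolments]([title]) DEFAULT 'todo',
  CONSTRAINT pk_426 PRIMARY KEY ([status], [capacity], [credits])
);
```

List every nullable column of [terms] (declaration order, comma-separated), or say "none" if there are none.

- credits: part of the PRIMARY KEY, which implies NOT NULL → not nullable.
- email: CHECK does not forbid NULL (a CHECK constraint passes when its expression is NULL) → nullable.
- year: a foreign key column may be NULL unless separately constrained → nullable.
- weight: no NOT NULL constraint applies → nullable.
- term_id: CHECK does not forbid NULL (a CHECK constraint passes when its expression is NULL) → nullable.
- status: part of the PRIMARY KEY, which implies NOT NULL → not nullable.
- capacity: part of the PRIMARY KEY, which implies NOT NULL → not nullable.
- major: DEFAULT only fills an omitted column; an explicit NULL is still allowed → nullable.
- due_date: declared NOT NULL → not nullable.
- points: no NOT NULL constraint applies → nullable.
- name: a foreign key column may be NULL unless separately constrained → nullable.

email, year, weight, term_id, major, points, name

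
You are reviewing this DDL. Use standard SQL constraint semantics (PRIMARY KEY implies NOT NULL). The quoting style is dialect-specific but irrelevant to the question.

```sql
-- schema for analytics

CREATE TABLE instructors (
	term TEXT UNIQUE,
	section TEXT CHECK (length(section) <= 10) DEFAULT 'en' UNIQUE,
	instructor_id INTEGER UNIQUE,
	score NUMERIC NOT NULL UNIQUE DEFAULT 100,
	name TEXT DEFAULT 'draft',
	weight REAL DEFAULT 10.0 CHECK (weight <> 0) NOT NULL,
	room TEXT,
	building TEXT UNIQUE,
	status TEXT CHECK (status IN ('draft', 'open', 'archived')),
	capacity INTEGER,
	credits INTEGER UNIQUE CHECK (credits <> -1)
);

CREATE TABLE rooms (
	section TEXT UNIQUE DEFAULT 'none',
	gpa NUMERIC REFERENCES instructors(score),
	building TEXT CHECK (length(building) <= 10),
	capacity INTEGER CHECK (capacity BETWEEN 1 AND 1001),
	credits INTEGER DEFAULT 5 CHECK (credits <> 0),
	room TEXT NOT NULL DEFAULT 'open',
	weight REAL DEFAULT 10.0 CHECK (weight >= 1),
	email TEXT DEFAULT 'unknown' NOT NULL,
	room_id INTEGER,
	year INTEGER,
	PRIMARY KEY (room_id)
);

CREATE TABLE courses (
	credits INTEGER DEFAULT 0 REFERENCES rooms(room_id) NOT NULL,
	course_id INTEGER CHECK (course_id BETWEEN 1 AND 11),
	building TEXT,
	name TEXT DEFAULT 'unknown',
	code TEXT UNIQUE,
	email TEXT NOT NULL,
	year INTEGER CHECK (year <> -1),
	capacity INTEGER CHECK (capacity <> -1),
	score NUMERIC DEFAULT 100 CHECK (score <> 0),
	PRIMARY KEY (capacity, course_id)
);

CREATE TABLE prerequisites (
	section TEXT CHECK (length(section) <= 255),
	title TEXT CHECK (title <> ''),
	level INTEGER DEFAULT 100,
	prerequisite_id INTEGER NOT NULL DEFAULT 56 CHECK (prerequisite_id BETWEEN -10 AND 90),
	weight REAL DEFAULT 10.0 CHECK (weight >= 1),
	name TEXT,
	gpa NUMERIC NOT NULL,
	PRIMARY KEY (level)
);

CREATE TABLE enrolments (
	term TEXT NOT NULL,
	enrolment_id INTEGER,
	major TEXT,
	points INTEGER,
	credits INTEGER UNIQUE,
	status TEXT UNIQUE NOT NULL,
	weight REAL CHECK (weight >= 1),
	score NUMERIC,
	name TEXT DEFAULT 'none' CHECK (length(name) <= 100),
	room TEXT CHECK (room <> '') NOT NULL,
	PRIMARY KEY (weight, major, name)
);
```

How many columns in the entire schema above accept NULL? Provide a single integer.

instructors: 9 nullable (term, section, instructor_id, name, room, building, status, capacity, credits — PK none and explicit NOT NULL columns excluded).
rooms: 7 nullable (section, gpa, building, capacity, credits, weight, year — PK (room_id) and explicit NOT NULL columns excluded).
courses: 5 nullable (building, name, code, year, score — PK (capacity, course_id) and explicit NOT NULL columns excluded).
prerequisites: 4 nullable (section, title, weight, name — PK (level) and explicit NOT NULL columns excluded).
enrolments: 4 nullable (enrolment_id, points, credits, score — PK (weight, major, name) and explicit NOT NULL columns excluded).
Total: 9 + 7 + 5 + 4 + 4 = 29.

29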